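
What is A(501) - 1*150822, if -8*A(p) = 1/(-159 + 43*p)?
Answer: -25801421185/171072 ≈ -1.5082e+5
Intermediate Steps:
A(p) = -1/(8*(-159 + 43*p))
A(501) - 1*150822 = -1/(-1272 + 344*501) - 1*150822 = -1/(-1272 + 172344) - 150822 = -1/171072 - 150822 = -25801421185/171072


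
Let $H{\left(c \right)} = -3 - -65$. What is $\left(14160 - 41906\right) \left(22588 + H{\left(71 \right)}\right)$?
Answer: $-628446900$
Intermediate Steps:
$H{\left(c \right)} = 62$ ($H{\left(c \right)} = -3 + 65 = 62$)
$\left(14160 - 41906\right) \left(22588 + H{\left(71 \right)}\right) = \left(14160 - 41906\right) \left(22588 + 62\right) = \left(-27746\right) 22650 = -628446900$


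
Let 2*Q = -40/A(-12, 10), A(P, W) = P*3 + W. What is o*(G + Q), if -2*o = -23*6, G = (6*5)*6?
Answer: 162150/13 ≈ 12473.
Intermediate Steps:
A(P, W) = W + 3*P (A(P, W) = 3*P + W = W + 3*P)
G = 180 (G = 30*6 = 180)
o = 69 (o = -(-23)*6/2 = -1/2*(-138) = 69)
Q = 10/13 (Q = (-40/(10 + 3*(-12)))/2 = (-40/(10 - 36))/2 = (-40/(-26))/2 = (-40*(-1/26))/2 = (1/2)*(20/13) = 10/13 ≈ 0.76923)
o*(G + Q) = 69*(180 + 10/13) = 69*(2350/13) = 162150/13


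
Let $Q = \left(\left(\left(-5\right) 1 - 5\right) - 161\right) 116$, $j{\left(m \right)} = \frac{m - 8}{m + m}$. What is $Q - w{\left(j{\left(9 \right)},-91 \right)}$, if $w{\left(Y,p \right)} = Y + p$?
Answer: $- \frac{355411}{18} \approx -19745.0$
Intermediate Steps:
$j{\left(m \right)} = \frac{-8 + m}{2 m}$
$Q = -19836$ ($Q = \left(\left(-5 - 5\right) - 161\right) 116 = \left(-10 - 161\right) 116 = \left(-171\right) 116 = -19836$)
$Q - w{\left(j{\left(9 \right)},-91 \right)} = -19836 - \left(\frac{-8 + 9}{2 \cdot 9} - 91\right) = -19836 - \left(\frac{1}{2} \cdot \frac{1}{9} \cdot 1 - 91\right) = -19836 - \left(\frac{1}{18} - 91\right) = -19836 - - \frac{1637}{18} = -19836 + \frac{1637}{18} = - \frac{355411}{18}$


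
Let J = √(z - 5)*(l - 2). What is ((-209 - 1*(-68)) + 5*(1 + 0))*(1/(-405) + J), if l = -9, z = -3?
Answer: 136/405 + 2992*I*√2 ≈ 0.3358 + 4231.3*I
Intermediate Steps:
J = -22*I*√2 (J = √(-3 - 5)*(-9 - 2) = √(-8)*(-11) = (2*I*√2)*(-11) = -22*I*√2 ≈ -31.113*I)
((-209 - 1*(-68)) + 5*(1 + 0))*(1/(-405) + J) = ((-209 - 1*(-68)) + 5*(1 + 0))*(1/(-405) - 22*I*√2) = ((-209 + 68) + 5*1)*(-1/405 - 22*I*√2) = (-141 + 5)*(-1/405 - 22*I*√2) = -136*(-1/405 - 22*I*√2) = 136/405 + 2992*I*√2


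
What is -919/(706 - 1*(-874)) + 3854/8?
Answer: 380123/790 ≈ 481.17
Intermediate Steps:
-919/(706 - 1*(-874)) + 3854/8 = -919/(706 + 874) + 3854*(1/8) = -919/1580 + 1927/4 = 380123/790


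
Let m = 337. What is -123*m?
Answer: -41451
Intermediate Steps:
-123*m = -123*337 = -41451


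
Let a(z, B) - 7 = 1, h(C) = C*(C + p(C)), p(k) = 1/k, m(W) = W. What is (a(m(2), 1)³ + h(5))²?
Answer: 289444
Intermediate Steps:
h(C) = C*(C + 1/C)
a(z, B) = 8 (a(z, B) = 7 + 1 = 8)
(a(m(2), 1)³ + h(5))² = (8³ + (1 + 5²))² = (512 + (1 + 25))² = (512 + 26)² = 538² = 289444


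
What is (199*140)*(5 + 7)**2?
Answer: 4011840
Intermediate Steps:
(199*140)*(5 + 7)**2 = 27860*12**2 = 27860*144 = 4011840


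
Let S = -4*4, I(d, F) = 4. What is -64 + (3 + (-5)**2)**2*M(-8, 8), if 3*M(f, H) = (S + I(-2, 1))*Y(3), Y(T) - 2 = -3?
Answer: 3072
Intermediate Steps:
Y(T) = -1 (Y(T) = 2 - 3 = -1)
S = -16
M(f, H) = 4 (M(f, H) = ((-16 + 4)*(-1))/3 = (-12*(-1))/3 = (1/3)*12 = 4)
-64 + (3 + (-5)**2)**2*M(-8, 8) = -64 + (3 + (-5)**2)**2*4 = -64 + (3 + 25)**2*4 = -64 + 28**2*4 = -64 + 784*4 = -64 + 3136 = 3072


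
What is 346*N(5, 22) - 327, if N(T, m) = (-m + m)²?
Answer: -327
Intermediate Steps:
N(T, m) = 0 (N(T, m) = 0² = 0)
346*N(5, 22) - 327 = 346*0 - 327 = 0 - 327 = -327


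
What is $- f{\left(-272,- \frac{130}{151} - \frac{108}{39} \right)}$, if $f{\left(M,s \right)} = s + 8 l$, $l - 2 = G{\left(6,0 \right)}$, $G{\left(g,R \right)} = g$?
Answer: $- \frac{118506}{1963} \approx -60.37$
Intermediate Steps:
$l = 8$ ($l = 2 + 6 = 8$)
$f{\left(M,s \right)} = 64 + s$ ($f{\left(M,s \right)} = s + 8 \cdot 8 = s + 64 = 64 + s$)
$- f{\left(-272,- \frac{130}{151} - \frac{108}{39} \right)} = - (64 - \left(\frac{36}{13} + \frac{130}{151}\right)) = - (64 - \frac{7126}{1963}) = \left(-1\right) \frac{118506}{1963} = - \frac{118506}{1963}$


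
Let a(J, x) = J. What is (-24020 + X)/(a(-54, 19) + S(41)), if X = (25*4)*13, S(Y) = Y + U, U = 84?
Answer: -320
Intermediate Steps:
S(Y) = 84 + Y (S(Y) = Y + 84 = 84 + Y)
X = 1300 (X = 100*13 = 1300)
(-24020 + X)/(a(-54, 19) + S(41)) = (-24020 + 1300)/(-54 + (84 + 41)) = -22720/(-54 + 125) = -22720/71 = -22720*1/71 = -320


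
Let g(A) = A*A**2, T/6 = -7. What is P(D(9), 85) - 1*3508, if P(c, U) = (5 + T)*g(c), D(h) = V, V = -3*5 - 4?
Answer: 250275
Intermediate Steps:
T = -42 (T = 6*(-7) = -42)
V = -19 (V = -15 - 4 = -19)
D(h) = -19
g(A) = A**3
P(c, U) = -37*c**3 (P(c, U) = (5 - 42)*c**3 = -37*c**3)
P(D(9), 85) - 1*3508 = -37*(-19)**3 - 1*3508 = -37*(-6859) - 3508 = 253783 - 3508 = 250275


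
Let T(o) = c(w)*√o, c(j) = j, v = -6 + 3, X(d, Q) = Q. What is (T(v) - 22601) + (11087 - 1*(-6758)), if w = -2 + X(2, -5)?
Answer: -4756 - 7*I*√3 ≈ -4756.0 - 12.124*I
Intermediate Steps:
w = -7 (w = -2 - 5 = -7)
v = -3
T(o) = -7*√o
(T(v) - 22601) + (11087 - 1*(-6758)) = (-7*I*√3 - 22601) + (11087 - 1*(-6758)) = (-7*I*√3 - 22601) + (11087 + 6758) = (-7*I*√3 - 22601) + 17845 = (-22601 - 7*I*√3) + 17845 = -4756 - 7*I*√3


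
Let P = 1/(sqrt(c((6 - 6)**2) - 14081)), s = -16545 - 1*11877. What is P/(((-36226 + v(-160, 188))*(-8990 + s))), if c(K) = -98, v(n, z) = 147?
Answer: -I*sqrt(14179)/19138637643092 ≈ -6.2217e-12*I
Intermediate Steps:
s = -28422 (s = -16545 - 11877 = -28422)
P = -I*sqrt(14179)/14179 (P = 1/(sqrt(-98 - 14081)) = 1/(sqrt(-14179)) = 1/(I*sqrt(14179)) = -I*sqrt(14179)/14179 ≈ -0.008398*I)
P/(((-36226 + v(-160, 188))*(-8990 + s))) = (-I*sqrt(14179)/14179)/(((-36226 + 147)*(-8990 - 28422))) = (-I*sqrt(14179)/14179)/((-36079*(-37412))) = -I*sqrt(14179)/14179/1349787548 = -I*sqrt(14179)/14179*(1/1349787548) = -I*sqrt(14179)/19138637643092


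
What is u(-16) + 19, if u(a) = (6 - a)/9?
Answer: 193/9 ≈ 21.444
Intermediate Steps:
u(a) = 2/3 - a/9 (u(a) = (6 - a)*(1/9) = 2/3 - a/9)
u(-16) + 19 = (2/3 - 1/9*(-16)) + 19 = (2/3 + 16/9) + 19 = 22/9 + 19 = 193/9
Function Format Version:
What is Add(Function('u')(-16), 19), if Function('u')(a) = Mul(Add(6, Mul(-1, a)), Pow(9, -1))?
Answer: Rational(193, 9) ≈ 21.444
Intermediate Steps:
Function('u')(a) = Add(Rational(2, 3), Mul(Rational(-1, 9), a)) (Function('u')(a) = Mul(Add(6, Mul(-1, a)), Rational(1, 9)) = Add(Rational(2, 3), Mul(Rational(-1, 9), a)))
Add(Function('u')(-16), 19) = Add(Add(Rational(2, 3), Mul(Rational(-1, 9), -16)), 19) = Add(Add(Rational(2, 3), Rational(16, 9)), 19) = Add(Rational(22, 9), 19) = Rational(193, 9)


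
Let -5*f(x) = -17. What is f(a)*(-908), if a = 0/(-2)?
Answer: -15436/5 ≈ -3087.2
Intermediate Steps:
a = 0 (a = 0*(-½) = 0)
f(x) = 17/5 (f(x) = -⅕*(-17) = 17/5)
f(a)*(-908) = (17/5)*(-908) = -15436/5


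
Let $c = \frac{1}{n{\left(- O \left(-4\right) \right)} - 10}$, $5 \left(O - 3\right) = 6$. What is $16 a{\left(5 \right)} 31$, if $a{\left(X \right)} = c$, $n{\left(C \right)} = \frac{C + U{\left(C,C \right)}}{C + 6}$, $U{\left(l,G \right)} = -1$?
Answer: $- \frac{56544}{1061} \approx -53.293$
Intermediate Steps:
$O = \frac{21}{5}$ ($O = 3 + \frac{1}{5} \cdot 6 = 3 + \frac{6}{5} = \frac{21}{5} \approx 4.2$)
$n{\left(C \right)} = \frac{-1 + C}{6 + C}$ ($n{\left(C \right)} = \frac{C - 1}{C + 6} = \frac{-1 + C}{6 + C}$)
$c = - \frac{114}{1061}$ ($c = \frac{1}{\frac{-1 + \left(-1\right) \frac{21}{5} \left(-4\right)}{6 + \left(-1\right) \frac{21}{5} \left(-4\right)} - 10} = \frac{1}{\frac{-1 - - \frac{84}{5}}{6 - - \frac{84}{5}} - 10} = \frac{1}{\frac{-1 + \frac{84}{5}}{6 + \frac{84}{5}} - 10} = \frac{1}{\frac{1}{\frac{114}{5}} \cdot \frac{79}{5} - 10} = \frac{1}{\frac{5}{114} \cdot \frac{79}{5} - 10} = \frac{1}{\frac{79}{114} - 10} = \frac{1}{- \frac{1061}{114}} = - \frac{114}{1061} \approx -0.10745$)
$a{\left(X \right)} = - \frac{114}{1061}$
$16 a{\left(5 \right)} 31 = 16 \left(- \frac{114}{1061}\right) 31 = \left(- \frac{1824}{1061}\right) 31 = - \frac{56544}{1061}$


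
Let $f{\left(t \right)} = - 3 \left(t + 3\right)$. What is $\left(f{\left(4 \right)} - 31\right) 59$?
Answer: $-3068$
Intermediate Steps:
$f{\left(t \right)} = -9 - 3 t$ ($f{\left(t \right)} = - 3 \left(3 + t\right) = -9 - 3 t$)
$\left(f{\left(4 \right)} - 31\right) 59 = \left(\left(-9 - 12\right) - 31\right) 59 = \left(-21 - 31\right) 59 = \left(-52\right) 59 = -3068$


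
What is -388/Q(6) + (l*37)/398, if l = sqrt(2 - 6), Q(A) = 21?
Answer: -388/21 + 37*I/199 ≈ -18.476 + 0.18593*I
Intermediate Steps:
l = 2*I (l = sqrt(-4) = 2*I ≈ 2.0*I)
-388/Q(6) + (l*37)/398 = -388/21 + ((2*I)*37)/398 = -388*1/21 + (74*I)*(1/398) = -388/21 + 37*I/199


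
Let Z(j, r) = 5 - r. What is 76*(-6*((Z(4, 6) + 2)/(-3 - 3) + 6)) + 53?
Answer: -2607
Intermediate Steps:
76*(-6*((Z(4, 6) + 2)/(-3 - 3) + 6)) + 53 = 76*(-6*(((5 - 1*6) + 2)/(-3 - 3) + 6)) + 53 = 76*(-6*(((5 - 6) + 2)/(-6) + 6)) + 53 = 76*(-6*((-1 + 2)*(-⅙) + 6)) + 53 = 76*(-6*(1*(-⅙) + 6)) + 53 = 76*(-6*(-⅙ + 6)) + 53 = 76*(-6*35/6) + 53 = 76*(-35) + 53 = -2660 + 53 = -2607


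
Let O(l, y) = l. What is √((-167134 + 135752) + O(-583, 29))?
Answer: I*√31965 ≈ 178.79*I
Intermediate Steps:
√((-167134 + 135752) + O(-583, 29)) = √((-167134 + 135752) - 583) = √(-31382 - 583) = √(-31965) = I*√31965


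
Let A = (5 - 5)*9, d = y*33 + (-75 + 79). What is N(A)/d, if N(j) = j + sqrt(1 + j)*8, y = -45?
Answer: -8/1481 ≈ -0.0054018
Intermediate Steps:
d = -1481 (d = -45*33 + (-75 + 79) = -1485 + 4 = -1481)
A = 0 (A = 0*9 = 0)
N(j) = j + 8*sqrt(1 + j)
N(A)/d = (0 + 8*sqrt(1 + 0))/(-1481) = (0 + 8*sqrt(1))*(-1/1481) = (0 + 8*1)*(-1/1481) = (0 + 8)*(-1/1481) = 8*(-1/1481) = -8/1481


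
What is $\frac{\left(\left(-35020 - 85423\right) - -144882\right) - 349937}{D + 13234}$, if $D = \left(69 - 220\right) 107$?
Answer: $\frac{325498}{2923} \approx 111.36$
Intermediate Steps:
$D = -16157$ ($D = \left(-151\right) 107 = -16157$)
$\frac{\left(\left(-35020 - 85423\right) - -144882\right) - 349937}{D + 13234} = \frac{\left(\left(-35020 - 85423\right) - -144882\right) - 349937}{-16157 + 13234} = \frac{\left(\left(-35020 - 85423\right) + 144882\right) - 349937}{-2923} = \left(\left(-120443 + 144882\right) - 349937\right) \left(- \frac{1}{2923}\right) = \left(24439 - 349937\right) \left(- \frac{1}{2923}\right) = \left(-325498\right) \left(- \frac{1}{2923}\right) = \frac{325498}{2923}$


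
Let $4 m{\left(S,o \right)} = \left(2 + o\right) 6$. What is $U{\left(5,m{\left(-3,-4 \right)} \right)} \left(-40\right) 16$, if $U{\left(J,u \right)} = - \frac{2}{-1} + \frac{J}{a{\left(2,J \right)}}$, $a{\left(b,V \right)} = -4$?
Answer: $-480$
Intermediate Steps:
$m{\left(S,o \right)} = 3 + \frac{3 o}{2}$ ($m{\left(S,o \right)} = \frac{\left(2 + o\right) 6}{4} = \frac{12 + 6 o}{4} = 3 + \frac{3 o}{2}$)
$U{\left(J,u \right)} = 2 - \frac{J}{4}$ ($U{\left(J,u \right)} = - \frac{2}{-1} + \frac{J}{-4} = \left(-2\right) \left(-1\right) + J \left(- \frac{1}{4}\right) = 2 - \frac{J}{4}$)
$U{\left(5,m{\left(-3,-4 \right)} \right)} \left(-40\right) 16 = \left(2 - \frac{5}{4}\right) \left(-40\right) 16 = \frac{3}{4} \left(-40\right) 16 = \left(-30\right) 16 = -480$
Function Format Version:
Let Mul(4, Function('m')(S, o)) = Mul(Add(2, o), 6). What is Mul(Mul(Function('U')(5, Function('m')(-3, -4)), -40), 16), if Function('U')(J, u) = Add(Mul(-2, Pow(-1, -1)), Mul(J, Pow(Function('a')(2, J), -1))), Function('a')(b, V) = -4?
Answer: -480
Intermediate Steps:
Function('m')(S, o) = Add(3, Mul(Rational(3, 2), o)) (Function('m')(S, o) = Mul(Rational(1, 4), Mul(Add(2, o), 6)) = Mul(Rational(1, 4), Add(12, Mul(6, o))) = Add(3, Mul(Rational(3, 2), o)))
Function('U')(J, u) = Add(2, Mul(Rational(-1, 4), J)) (Function('U')(J, u) = Add(Mul(-2, Pow(-1, -1)), Mul(J, Pow(-4, -1))) = Add(Mul(-2, -1), Mul(J, Rational(-1, 4))) = Add(2, Mul(Rational(-1, 4), J)))
Mul(Mul(Function('U')(5, Function('m')(-3, -4)), -40), 16) = Mul(Mul(Add(2, Mul(Rational(-1, 4), 5)), -40), 16) = Mul(Mul(Add(2, Rational(-5, 4)), -40), 16) = Mul(Mul(Rational(3, 4), -40), 16) = Mul(-30, 16) = -480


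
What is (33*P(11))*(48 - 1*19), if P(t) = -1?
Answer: -957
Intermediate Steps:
(33*P(11))*(48 - 1*19) = (33*(-1))*(48 - 1*19) = -33*(48 - 19) = -33*29 = -957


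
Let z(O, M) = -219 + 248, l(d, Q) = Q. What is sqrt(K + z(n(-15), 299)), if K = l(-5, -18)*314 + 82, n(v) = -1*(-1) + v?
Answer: I*sqrt(5541) ≈ 74.438*I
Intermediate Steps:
n(v) = 1 + v
K = -5570 (K = -18*314 + 82 = -5652 + 82 = -5570)
z(O, M) = 29
sqrt(K + z(n(-15), 299)) = sqrt(-5570 + 29) = sqrt(-5541) = I*sqrt(5541)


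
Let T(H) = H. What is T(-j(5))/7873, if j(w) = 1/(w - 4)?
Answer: -1/7873 ≈ -0.00012702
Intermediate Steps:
j(w) = 1/(-4 + w)
T(-j(5))/7873 = -1/(-4 + 5)/7873 = -1/1*(1/7873) = -1*1*(1/7873) = -1*1/7873 = -1/7873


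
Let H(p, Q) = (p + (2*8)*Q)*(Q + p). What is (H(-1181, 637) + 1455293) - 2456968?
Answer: -5903659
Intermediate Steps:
H(p, Q) = (Q + p)*(p + 16*Q) (H(p, Q) = (p + 16*Q)*(Q + p) = (Q + p)*(p + 16*Q))
(H(-1181, 637) + 1455293) - 2456968 = (((-1181)² + 16*637² + 17*637*(-1181)) + 1455293) - 2456968 = ((1394761 + 16*405769 - 12789049) + 1455293) - 2456968 = ((1394761 + 6492304 - 12789049) + 1455293) - 2456968 = (-4901984 + 1455293) - 2456968 = -3446691 - 2456968 = -5903659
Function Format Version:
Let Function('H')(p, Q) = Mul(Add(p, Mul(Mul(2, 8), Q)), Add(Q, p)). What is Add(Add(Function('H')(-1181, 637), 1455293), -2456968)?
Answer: -5903659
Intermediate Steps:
Function('H')(p, Q) = Mul(Add(Q, p), Add(p, Mul(16, Q))) (Function('H')(p, Q) = Mul(Add(p, Mul(16, Q)), Add(Q, p)) = Mul(Add(Q, p), Add(p, Mul(16, Q))))
Add(Add(Function('H')(-1181, 637), 1455293), -2456968) = Add(Add(Add(Pow(-1181, 2), Mul(16, Pow(637, 2)), Mul(17, 637, -1181)), 1455293), -2456968) = Add(Add(Add(1394761, Mul(16, 405769), -12789049), 1455293), -2456968) = Add(Add(Add(1394761, 6492304, -12789049), 1455293), -2456968) = Add(Add(-4901984, 1455293), -2456968) = Add(-3446691, -2456968) = -5903659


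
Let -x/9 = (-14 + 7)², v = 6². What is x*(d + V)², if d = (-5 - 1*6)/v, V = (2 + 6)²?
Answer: -257634601/144 ≈ -1.7891e+6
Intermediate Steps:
v = 36
V = 64 (V = 8² = 64)
d = -11/36 (d = (-5 - 1*6)/36 = (-5 - 6)*(1/36) = -11*1/36 = -11/36 ≈ -0.30556)
x = -441 (x = -9*(-14 + 7)² = -9*(-7)² = -9*49 = -441)
x*(d + V)² = -441*(-11/36 + 64)² = -441*(2293/36)² = -441*5257849/1296 = -257634601/144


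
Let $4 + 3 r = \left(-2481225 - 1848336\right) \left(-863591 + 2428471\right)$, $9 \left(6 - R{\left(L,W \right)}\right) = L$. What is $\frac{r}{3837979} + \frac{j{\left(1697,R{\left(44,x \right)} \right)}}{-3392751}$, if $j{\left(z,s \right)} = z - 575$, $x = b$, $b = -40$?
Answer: $- \frac{7662237964503148666}{13021307090229} \approx -5.8844 \cdot 10^{5}$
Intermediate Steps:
$x = -40$
$R{\left(L,W \right)} = 6 - \frac{L}{9}$
$j{\left(z,s \right)} = -575 + z$
$r = - \frac{6775243417684}{3}$ ($r = - \frac{4}{3} + \frac{\left(-2481225 - 1848336\right) \left(-863591 + 2428471\right)}{3} = - \frac{4}{3} + \frac{\left(-4329561\right) 1564880}{3} = - \frac{4}{3} + \frac{1}{3} \left(-6775243417680\right) = - \frac{4}{3} - 2258414472560 = - \frac{6775243417684}{3} \approx -2.2584 \cdot 10^{12}$)
$\frac{r}{3837979} + \frac{j{\left(1697,R{\left(44,x \right)} \right)}}{-3392751} = - \frac{6775243417684}{3 \cdot 3837979} + \frac{-575 + 1697}{-3392751} = \left(- \frac{6775243417684}{3}\right) \frac{1}{3837979} + 1122 \left(- \frac{1}{3392751}\right) = - \frac{6775243417684}{11513937} - \frac{374}{1130917} = - \frac{7662237964503148666}{13021307090229}$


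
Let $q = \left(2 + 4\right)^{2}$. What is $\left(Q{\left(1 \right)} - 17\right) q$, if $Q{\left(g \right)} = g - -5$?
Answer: $-396$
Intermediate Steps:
$Q{\left(g \right)} = 5 + g$ ($Q{\left(g \right)} = g + 5 = 5 + g$)
$q = 36$ ($q = 6^{2} = 36$)
$\left(Q{\left(1 \right)} - 17\right) q = \left(\left(5 + 1\right) - 17\right) 36 = \left(6 - 17\right) 36 = \left(-11\right) 36 = -396$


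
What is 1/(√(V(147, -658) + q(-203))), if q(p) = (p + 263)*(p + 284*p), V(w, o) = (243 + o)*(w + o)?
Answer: -I*√66515/465605 ≈ -0.00055391*I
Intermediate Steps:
V(w, o) = (243 + o)*(o + w)
q(p) = 285*p*(263 + p) (q(p) = (263 + p)*(285*p) = 285*p*(263 + p))
1/(√(V(147, -658) + q(-203))) = 1/(√(((-658)² + 243*(-658) + 243*147 - 658*147) + 285*(-203)*(263 - 203))) = 1/(√((432964 - 159894 + 35721 - 96726) + 285*(-203)*60)) = 1/(√(212065 - 3471300)) = 1/(√(-3259235)) = 1/(7*I*√66515) = -I*√66515/465605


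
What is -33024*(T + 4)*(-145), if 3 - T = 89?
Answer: -392655360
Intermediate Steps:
T = -86 (T = 3 - 1*89 = 3 - 89 = -86)
-33024*(T + 4)*(-145) = -33024*(-86 + 4)*(-145) = -33024*(-82*(-145)) = -33024/(1/11890) = -33024/1/11890 = -33024*11890 = -392655360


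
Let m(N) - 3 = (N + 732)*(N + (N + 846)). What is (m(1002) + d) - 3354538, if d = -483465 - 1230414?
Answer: -126514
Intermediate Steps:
d = -1713879
m(N) = 3 + (732 + N)*(846 + 2*N) (m(N) = 3 + (N + 732)*(N + (N + 846)) = 3 + (732 + N)*(N + (846 + N)) = 3 + (732 + N)*(846 + 2*N))
(m(1002) + d) - 3354538 = ((619275 + 2*1002² + 2310*1002) - 1713879) - 3354538 = ((619275 + 2*1004004 + 2314620) - 1713879) - 3354538 = ((619275 + 2008008 + 2314620) - 1713879) - 3354538 = (4941903 - 1713879) - 3354538 = 3228024 - 3354538 = -126514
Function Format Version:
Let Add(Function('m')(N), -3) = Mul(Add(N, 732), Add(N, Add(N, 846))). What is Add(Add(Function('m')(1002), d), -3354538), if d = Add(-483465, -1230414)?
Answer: -126514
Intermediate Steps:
d = -1713879
Function('m')(N) = Add(3, Mul(Add(732, N), Add(846, Mul(2, N)))) (Function('m')(N) = Add(3, Mul(Add(N, 732), Add(N, Add(N, 846)))) = Add(3, Mul(Add(732, N), Add(N, Add(846, N)))) = Add(3, Mul(Add(732, N), Add(846, Mul(2, N)))))
Add(Add(Function('m')(1002), d), -3354538) = Add(Add(Add(619275, Mul(2, Pow(1002, 2)), Mul(2310, 1002)), -1713879), -3354538) = Add(Add(Add(619275, Mul(2, 1004004), 2314620), -1713879), -3354538) = Add(Add(Add(619275, 2008008, 2314620), -1713879), -3354538) = Add(Add(4941903, -1713879), -3354538) = Add(3228024, -3354538) = -126514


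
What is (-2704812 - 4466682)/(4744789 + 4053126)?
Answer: -7171494/8797915 ≈ -0.81514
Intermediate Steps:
(-2704812 - 4466682)/(4744789 + 4053126) = -7171494/8797915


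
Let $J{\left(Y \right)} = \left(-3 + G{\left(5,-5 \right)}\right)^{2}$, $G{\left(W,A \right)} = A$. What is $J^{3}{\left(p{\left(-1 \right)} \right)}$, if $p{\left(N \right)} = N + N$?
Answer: $262144$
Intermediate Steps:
$p{\left(N \right)} = 2 N$
$J{\left(Y \right)} = 64$ ($J{\left(Y \right)} = \left(-3 - 5\right)^{2} = \left(-8\right)^{2} = 64$)
$J^{3}{\left(p{\left(-1 \right)} \right)} = 64^{3} = 262144$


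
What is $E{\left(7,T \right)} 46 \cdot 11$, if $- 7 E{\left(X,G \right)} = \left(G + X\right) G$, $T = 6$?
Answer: $- \frac{39468}{7} \approx -5638.3$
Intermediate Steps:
$E{\left(X,G \right)} = - \frac{G \left(G + X\right)}{7}$ ($E{\left(X,G \right)} = - \frac{\left(G + X\right) G}{7} = - \frac{G \left(G + X\right)}{7}$)
$E{\left(7,T \right)} 46 \cdot 11 = \left(- \frac{1}{7}\right) 6 \left(6 + 7\right) 46 \cdot 11 = \left(- \frac{1}{7}\right) 6 \cdot 13 \cdot 46 \cdot 11 = \left(- \frac{78}{7}\right) 46 \cdot 11 = \left(- \frac{3588}{7}\right) 11 = - \frac{39468}{7}$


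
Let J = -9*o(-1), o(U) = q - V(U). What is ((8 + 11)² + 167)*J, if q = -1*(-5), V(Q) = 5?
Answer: 0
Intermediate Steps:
q = 5
o(U) = 0 (o(U) = 5 - 1*5 = 5 - 5 = 0)
J = 0 (J = -9*0 = 0)
((8 + 11)² + 167)*J = ((8 + 11)² + 167)*0 = (19² + 167)*0 = (361 + 167)*0 = 528*0 = 0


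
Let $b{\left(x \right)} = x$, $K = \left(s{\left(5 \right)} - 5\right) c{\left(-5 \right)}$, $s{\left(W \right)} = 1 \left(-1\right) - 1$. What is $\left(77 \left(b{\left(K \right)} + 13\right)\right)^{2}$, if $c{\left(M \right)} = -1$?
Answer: $2371600$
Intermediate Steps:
$s{\left(W \right)} = -2$ ($s{\left(W \right)} = -1 - 1 = -2$)
$K = 7$ ($K = \left(-2 - 5\right) \left(-1\right) = \left(-7\right) \left(-1\right) = 7$)
$\left(77 \left(b{\left(K \right)} + 13\right)\right)^{2} = \left(77 \left(7 + 13\right)\right)^{2} = \left(77 \cdot 20\right)^{2} = 1540^{2} = 2371600$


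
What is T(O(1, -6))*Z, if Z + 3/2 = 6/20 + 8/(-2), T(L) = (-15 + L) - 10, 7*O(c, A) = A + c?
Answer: 936/7 ≈ 133.71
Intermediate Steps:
O(c, A) = A/7 + c/7 (O(c, A) = (A + c)/7 = A/7 + c/7)
T(L) = -25 + L
Z = -26/5 (Z = -3/2 + (6/20 + 8/(-2)) = -3/2 + (6*(1/20) + 8*(-½)) = -3/2 + (3/10 - 4) = -3/2 - 37/10 = -26/5 ≈ -5.2000)
T(O(1, -6))*Z = (-25 + ((⅐)*(-6) + (⅐)*1))*(-26/5) = (-25 + (-6/7 + ⅐))*(-26/5) = (-25 - 5/7)*(-26/5) = -180/7*(-26/5) = 936/7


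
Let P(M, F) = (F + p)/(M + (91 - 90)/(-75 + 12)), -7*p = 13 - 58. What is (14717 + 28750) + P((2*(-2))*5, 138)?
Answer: 54802788/1261 ≈ 43460.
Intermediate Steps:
p = 45/7 (p = -(13 - 58)/7 = -⅐*(-45) = 45/7 ≈ 6.4286)
P(M, F) = (45/7 + F)/(-1/63 + M) (P(M, F) = (F + 45/7)/(M + (91 - 90)/(-75 + 12)) = (45/7 + F)/(M + 1/(-63)) = (45/7 + F)/(M + 1*(-1/63)) = (45/7 + F)/(M - 1/63) = (45/7 + F)/(-1/63 + M))
(14717 + 28750) + P((2*(-2))*5, 138) = (14717 + 28750) + 9*(45 + 7*138)/(-1 + 63*((2*(-2))*5)) = 43467 + 9*(45 + 966)/(-1 + 63*(-4*5)) = 43467 + 9*1011/(-1 + 63*(-20)) = 43467 + 9*1011/(-1 - 1260) = 43467 + 9*1011/(-1261) = 43467 + 9*(-1/1261)*1011 = 43467 - 9099/1261 = 54802788/1261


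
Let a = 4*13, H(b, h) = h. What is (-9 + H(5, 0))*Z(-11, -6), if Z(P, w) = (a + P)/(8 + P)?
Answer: 123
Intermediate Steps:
a = 52
Z(P, w) = (52 + P)/(8 + P)
(-9 + H(5, 0))*Z(-11, -6) = (-9 + 0)*((52 - 11)/(8 - 11)) = -9*41/(-3) = -(-3)*41 = -9*(-41/3) = 123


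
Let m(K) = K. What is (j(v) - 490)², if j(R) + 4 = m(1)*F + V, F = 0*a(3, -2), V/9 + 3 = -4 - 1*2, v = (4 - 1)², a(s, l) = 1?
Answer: 330625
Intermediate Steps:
v = 9 (v = 3² = 9)
V = -81 (V = -27 + 9*(-4 - 1*2) = -27 + 9*(-4 - 2) = -27 + 9*(-6) = -27 - 54 = -81)
F = 0 (F = 0*1 = 0)
j(R) = -85 (j(R) = -4 + (1*0 - 81) = -4 + (0 - 81) = -4 - 81 = -85)
(j(v) - 490)² = (-85 - 490)² = (-575)² = 330625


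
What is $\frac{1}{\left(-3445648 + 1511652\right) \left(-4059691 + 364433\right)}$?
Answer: $\frac{1}{7146614190968} \approx 1.3993 \cdot 10^{-13}$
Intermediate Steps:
$\frac{1}{\left(-3445648 + 1511652\right) \left(-4059691 + 364433\right)} = \frac{1}{\left(-1933996\right) \left(-3695258\right)} = \frac{1}{7146614190968}$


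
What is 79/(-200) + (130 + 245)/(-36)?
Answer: -6487/600 ≈ -10.812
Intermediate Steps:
79/(-200) + (130 + 245)/(-36) = 79*(-1/200) + 375*(-1/36) = -79/200 - 125/12 = -6487/600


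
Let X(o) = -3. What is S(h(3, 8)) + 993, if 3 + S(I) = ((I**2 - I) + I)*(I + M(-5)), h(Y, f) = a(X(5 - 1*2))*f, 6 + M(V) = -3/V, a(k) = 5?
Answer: 56350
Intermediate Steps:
M(V) = -6 - 3/V
h(Y, f) = 5*f
S(I) = -3 + I**2*(-27/5 + I) (S(I) = -3 + ((I**2 - I) + I)*(I + (-6 - 3/(-5))) = -3 + I**2*(I + (-6 - 3*(-1/5))) = -3 + I**2*(I + (-6 + 3/5)) = -3 + I**2*(I - 27/5) = -3 + I**2*(-27/5 + I))
S(h(3, 8)) + 993 = (-3 + (5*8)**3 - 27*(5*8)**2/5) + 993 = (-3 + 40**3 - 27/5*40**2) + 993 = (-3 + 64000 - 27/5*1600) + 993 = (-3 + 64000 - 8640) + 993 = 55357 + 993 = 56350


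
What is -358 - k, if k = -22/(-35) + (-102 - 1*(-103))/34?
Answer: -426803/1190 ≈ -358.66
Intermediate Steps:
k = 783/1190 (k = -22*(-1/35) + (-102 + 103)*(1/34) = 22/35 + 1*(1/34) = 22/35 + 1/34 = 783/1190 ≈ 0.65798)
-358 - k = -358 - 1*783/1190 = -358 - 783/1190 = -426803/1190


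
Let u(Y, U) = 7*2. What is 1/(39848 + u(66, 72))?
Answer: 1/39862 ≈ 2.5087e-5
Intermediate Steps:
u(Y, U) = 14
1/(39848 + u(66, 72)) = 1/(39848 + 14) = 1/39862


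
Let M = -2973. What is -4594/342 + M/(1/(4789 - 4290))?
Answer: -253685414/171 ≈ -1.4835e+6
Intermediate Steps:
-4594/342 + M/(1/(4789 - 4290)) = -4594/342 - 2973/(1/(4789 - 4290)) = -4594*1/342 - 2973/(1/499) = -2297/171 - 2973/1/499 = -2297/171 - 2973*499 = -2297/171 - 1483527 = -253685414/171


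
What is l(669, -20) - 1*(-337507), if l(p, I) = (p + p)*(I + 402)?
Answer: 848623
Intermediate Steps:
l(p, I) = 2*p*(402 + I) (l(p, I) = (2*p)*(402 + I) = 2*p*(402 + I))
l(669, -20) - 1*(-337507) = 2*669*(402 - 20) - 1*(-337507) = 2*669*382 + 337507 = 511116 + 337507 = 848623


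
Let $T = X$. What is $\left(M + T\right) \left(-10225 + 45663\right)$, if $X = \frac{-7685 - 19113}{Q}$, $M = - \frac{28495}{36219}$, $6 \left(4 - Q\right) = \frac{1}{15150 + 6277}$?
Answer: $- \frac{4422538876758229942}{18625512093} \approx -2.3745 \cdot 10^{8}$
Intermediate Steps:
$Q = \frac{514247}{128562}$ ($Q = 4 - \frac{1}{6 \left(15150 + 6277\right)} = 4 - \frac{1}{6 \cdot 21427} = 4 - \frac{1}{128562} = \frac{514247}{128562} \approx 4.0$)
$M = - \frac{28495}{36219}$ ($M = \left(-28495\right) \frac{1}{36219} = - \frac{28495}{36219} \approx -0.78674$)
$X = - \frac{3445204476}{514247}$ ($X = \frac{-7685 - 19113}{\frac{514247}{128562}} = \left(-7685 - 19113\right) \frac{128562}{514247} = \left(-26798\right) \frac{128562}{514247} = - \frac{3445204476}{514247} \approx -6699.5$)
$T = - \frac{3445204476}{514247} \approx -6699.5$
$\left(M + T\right) \left(-10225 + 45663\right) = \left(- \frac{28495}{36219} - \frac{3445204476}{514247}\right) \left(-10225 + 45663\right) = \left(- \frac{124796514384509}{18625512093}\right) 35438 = - \frac{4422538876758229942}{18625512093}$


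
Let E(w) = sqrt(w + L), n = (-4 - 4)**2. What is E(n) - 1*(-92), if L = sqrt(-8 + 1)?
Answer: 92 + sqrt(64 + I*sqrt(7)) ≈ 100.0 + 0.16532*I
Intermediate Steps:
L = I*sqrt(7) (L = sqrt(-7) = I*sqrt(7) ≈ 2.6458*I)
n = 64 (n = (-8)**2 = 64)
E(w) = sqrt(w + I*sqrt(7))
E(n) - 1*(-92) = sqrt(64 + I*sqrt(7)) - 1*(-92) = sqrt(64 + I*sqrt(7)) + 92 = 92 + sqrt(64 + I*sqrt(7))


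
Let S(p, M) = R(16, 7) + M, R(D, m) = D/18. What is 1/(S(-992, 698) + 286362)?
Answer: 9/2583548 ≈ 3.4836e-6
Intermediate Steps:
R(D, m) = D/18 (R(D, m) = D*(1/18) = D/18)
S(p, M) = 8/9 + M (S(p, M) = (1/18)*16 + M = 8/9 + M)
1/(S(-992, 698) + 286362) = 1/((8/9 + 698) + 286362) = 1/(6290/9 + 286362) = 1/(2583548/9) = 9/2583548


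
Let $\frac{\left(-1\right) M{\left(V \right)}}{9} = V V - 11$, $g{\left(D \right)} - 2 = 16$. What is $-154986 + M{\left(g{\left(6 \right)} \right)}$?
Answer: $-157803$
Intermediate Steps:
$g{\left(D \right)} = 18$ ($g{\left(D \right)} = 2 + 16 = 18$)
$M{\left(V \right)} = 99 - 9 V^{2}$ ($M{\left(V \right)} = - 9 \left(V V - 11\right) = - 9 \left(V^{2} - 11\right) = - 9 \left(-11 + V^{2}\right) = 99 - 9 V^{2}$)
$-154986 + M{\left(g{\left(6 \right)} \right)} = -154986 + \left(99 - 9 \cdot 18^{2}\right) = -154986 + \left(99 - 2916\right) = -154986 - 2817 = -157803$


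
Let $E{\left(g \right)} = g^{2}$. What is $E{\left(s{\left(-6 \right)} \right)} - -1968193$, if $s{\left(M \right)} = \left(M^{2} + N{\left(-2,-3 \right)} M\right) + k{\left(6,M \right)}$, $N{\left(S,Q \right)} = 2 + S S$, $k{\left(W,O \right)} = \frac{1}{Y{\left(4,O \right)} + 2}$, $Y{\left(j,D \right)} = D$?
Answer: $\frac{31491089}{16} \approx 1.9682 \cdot 10^{6}$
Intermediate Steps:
$k{\left(W,O \right)} = \frac{1}{2 + O}$ ($k{\left(W,O \right)} = \frac{1}{O + 2} = \frac{1}{2 + O}$)
$N{\left(S,Q \right)} = 2 + S^{2}$
$s{\left(M \right)} = M^{2} + \frac{1}{2 + M} + 6 M$ ($s{\left(M \right)} = \left(M^{2} + \left(2 + \left(-2\right)^{2}\right) M\right) + \frac{1}{2 + M} = \left(M^{2} + \left(2 + 4\right) M\right) + \frac{1}{2 + M} = \left(M^{2} + 6 M\right) + \frac{1}{2 + M} = M^{2} + \frac{1}{2 + M} + 6 M$)
$E{\left(s{\left(-6 \right)} \right)} - -1968193 = \left(\frac{1 - 6 \left(2 - 6\right) \left(6 - 6\right)}{2 - 6}\right)^{2} - -1968193 = \left(\frac{1 - \left(-24\right) 0}{-4}\right)^{2} + 1968193 = \left(- \frac{1 + 0}{4}\right)^{2} + 1968193 = \left(\left(- \frac{1}{4}\right) 1\right)^{2} + 1968193 = \left(- \frac{1}{4}\right)^{2} + 1968193 = \frac{1}{16} + 1968193 = \frac{31491089}{16}$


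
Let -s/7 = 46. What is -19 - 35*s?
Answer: 11251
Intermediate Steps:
s = -322 (s = -7*46 = -322)
-19 - 35*s = -19 - 35*(-322) = -19 + 11270 = 11251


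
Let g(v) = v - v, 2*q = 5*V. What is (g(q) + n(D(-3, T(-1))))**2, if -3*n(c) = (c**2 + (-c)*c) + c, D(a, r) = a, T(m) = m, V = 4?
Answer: 1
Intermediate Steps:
q = 10 (q = (5*4)/2 = (1/2)*20 = 10)
g(v) = 0
n(c) = -c/3 (n(c) = -((c**2 + (-c)*c) + c)/3 = -((c**2 - c**2) + c)/3 = -(0 + c)/3 = -c/3)
(g(q) + n(D(-3, T(-1))))**2 = (0 - 1/3*(-3))**2 = (0 + 1)**2 = 1**2 = 1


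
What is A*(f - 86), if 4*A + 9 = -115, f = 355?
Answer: -8339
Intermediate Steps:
A = -31 (A = -9/4 + (¼)*(-115) = -9/4 - 115/4 = -31)
A*(f - 86) = -31*(355 - 86) = -31*269 = -8339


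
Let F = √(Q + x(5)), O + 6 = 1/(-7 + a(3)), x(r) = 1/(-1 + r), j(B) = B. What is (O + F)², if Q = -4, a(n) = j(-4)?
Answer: 16141/484 - 67*I*√15/11 ≈ 33.349 - 23.59*I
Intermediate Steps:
a(n) = -4
O = -67/11 (O = -6 + 1/(-7 - 4) = -6 + 1/(-11) = -6 - 1/11 = -67/11 ≈ -6.0909)
F = I*√15/2 (F = √(-4 + 1/(-1 + 5)) = √(-4 + 1/4) = √(-4 + ¼) = √(-15/4) = I*√15/2 ≈ 1.9365*I)
(O + F)² = (-67/11 + I*√15/2)²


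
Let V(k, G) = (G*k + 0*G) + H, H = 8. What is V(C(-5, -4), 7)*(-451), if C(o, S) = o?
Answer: 12177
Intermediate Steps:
V(k, G) = 8 + G*k (V(k, G) = (G*k + 0*G) + 8 = (G*k + 0) + 8 = G*k + 8 = 8 + G*k)
V(C(-5, -4), 7)*(-451) = (8 + 7*(-5))*(-451) = (8 - 35)*(-451) = -27*(-451) = 12177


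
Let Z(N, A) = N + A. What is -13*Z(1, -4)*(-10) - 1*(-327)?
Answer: -63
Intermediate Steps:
Z(N, A) = A + N
-13*Z(1, -4)*(-10) - 1*(-327) = -13*(-4 + 1)*(-10) - 1*(-327) = -13*(-3)*(-10) + 327 = 39*(-10) + 327 = -390 + 327 = -63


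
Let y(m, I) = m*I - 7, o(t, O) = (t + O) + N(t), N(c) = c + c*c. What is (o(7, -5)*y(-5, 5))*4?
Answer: -7424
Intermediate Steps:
N(c) = c + c²
o(t, O) = O + t + t*(1 + t) (o(t, O) = (t + O) + t*(1 + t) = (O + t) + t*(1 + t) = O + t + t*(1 + t))
y(m, I) = -7 + I*m (y(m, I) = I*m - 7 = -7 + I*m)
(o(7, -5)*y(-5, 5))*4 = ((-5 + 7 + 7*(1 + 7))*(-7 + 5*(-5)))*4 = ((-5 + 7 + 7*8)*(-7 - 25))*4 = ((-5 + 7 + 56)*(-32))*4 = (58*(-32))*4 = -1856*4 = -7424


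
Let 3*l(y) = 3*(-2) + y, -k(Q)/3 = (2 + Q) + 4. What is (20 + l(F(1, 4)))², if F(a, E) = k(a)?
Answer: 121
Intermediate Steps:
k(Q) = -18 - 3*Q (k(Q) = -3*((2 + Q) + 4) = -3*(6 + Q) = -18 - 3*Q)
F(a, E) = -18 - 3*a
l(y) = -2 + y/3 (l(y) = (3*(-2) + y)/3 = (-6 + y)/3 = -2 + y/3)
(20 + l(F(1, 4)))² = (20 + (-2 + (-18 - 3*1)/3))² = (20 + (-2 + (-18 - 3)/3))² = (20 + (-2 + (⅓)*(-21)))² = (20 + (-2 - 7))² = (20 - 9)² = 11² = 121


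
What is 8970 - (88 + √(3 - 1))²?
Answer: 1224 - 176*√2 ≈ 975.10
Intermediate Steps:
8970 - (88 + √(3 - 1))² = 8970 - (88 + √2)²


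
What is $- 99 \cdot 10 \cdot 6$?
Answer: $-5940$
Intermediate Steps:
$- 99 \cdot 10 \cdot 6 = \left(-99\right) 60 = -5940$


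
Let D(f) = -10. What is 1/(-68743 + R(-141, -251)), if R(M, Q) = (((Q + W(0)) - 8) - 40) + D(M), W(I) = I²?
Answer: -1/69052 ≈ -1.4482e-5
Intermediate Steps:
R(M, Q) = -58 + Q (R(M, Q) = (((Q + 0²) - 8) - 40) - 10 = (((Q + 0) - 8) - 40) - 10 = ((Q - 8) - 40) - 10 = ((-8 + Q) - 40) - 10 = (-48 + Q) - 10 = -58 + Q)
1/(-68743 + R(-141, -251)) = 1/(-68743 + (-58 - 251)) = 1/(-68743 - 309) = 1/(-69052) = -1/69052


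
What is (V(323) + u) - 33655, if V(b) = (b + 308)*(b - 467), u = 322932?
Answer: 198413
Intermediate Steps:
V(b) = (-467 + b)*(308 + b) (V(b) = (308 + b)*(-467 + b) = (-467 + b)*(308 + b))
(V(323) + u) - 33655 = ((-143836 + 323² - 159*323) + 322932) - 33655 = ((-143836 + 104329 - 51357) + 322932) - 33655 = (-90864 + 322932) - 33655 = 232068 - 33655 = 198413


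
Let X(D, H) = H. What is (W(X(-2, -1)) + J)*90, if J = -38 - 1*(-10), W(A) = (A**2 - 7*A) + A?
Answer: -1890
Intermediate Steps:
W(A) = A**2 - 6*A
J = -28 (J = -38 + 10 = -28)
(W(X(-2, -1)) + J)*90 = (-(-6 - 1) - 28)*90 = (-1*(-7) - 28)*90 = (7 - 28)*90 = -21*90 = -1890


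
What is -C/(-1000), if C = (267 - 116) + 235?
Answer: 193/500 ≈ 0.38600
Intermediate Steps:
C = 386 (C = 151 + 235 = 386)
-C/(-1000) = -386/(-1000) = -386*(-1)/1000 = -1*(-193/500) = 193/500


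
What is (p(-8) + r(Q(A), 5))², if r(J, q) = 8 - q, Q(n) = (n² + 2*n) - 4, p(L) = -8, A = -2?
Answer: 25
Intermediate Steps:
Q(n) = -4 + n² + 2*n
(p(-8) + r(Q(A), 5))² = (-8 + (8 - 1*5))² = (-8 + (8 - 5))² = (-8 + 3)² = (-5)² = 25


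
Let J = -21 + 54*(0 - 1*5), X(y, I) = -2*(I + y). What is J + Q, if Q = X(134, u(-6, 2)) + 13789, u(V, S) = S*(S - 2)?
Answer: 13230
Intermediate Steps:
u(V, S) = S*(-2 + S)
X(y, I) = -2*I - 2*y
J = -291 (J = -21 + 54*(0 - 5) = -21 + 54*(-5) = -21 - 270 = -291)
Q = 13521 (Q = (-4*(-2 + 2) - 2*134) + 13789 = (-4*0 - 268) + 13789 = (-2*0 - 268) + 13789 = (0 - 268) + 13789 = -268 + 13789 = 13521)
J + Q = -291 + 13521 = 13230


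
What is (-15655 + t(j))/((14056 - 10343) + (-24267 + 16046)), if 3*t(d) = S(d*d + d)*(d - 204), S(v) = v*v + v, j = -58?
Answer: 954825923/4508 ≈ 2.1181e+5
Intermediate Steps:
S(v) = v + v² (S(v) = v² + v = v + v²)
t(d) = (-204 + d)*(d + d²)*(1 + d + d²)/3 (t(d) = (((d*d + d)*(1 + (d*d + d)))*(d - 204))/3 = (((d² + d)*(1 + (d² + d)))*(-204 + d))/3 = (((d + d²)*(1 + (d + d²)))*(-204 + d))/3 = (((d + d²)*(1 + d + d²))*(-204 + d))/3 = ((-204 + d)*(d + d²)*(1 + d + d²))/3 = (-204 + d)*(d + d²)*(1 + d + d²)/3)
(-15655 + t(j))/((14056 - 10343) + (-24267 + 16046)) = (-15655 + (⅓)*(-58)*(1 - 58)*(1 - 58*(1 - 58))*(-204 - 58))/((14056 - 10343) + (-24267 + 16046)) = (-15655 + (⅓)*(-58)*(-57)*(1 - 58*(-57))*(-262))/(3713 - 8221) = (-15655 + (⅓)*(-58)*(-57)*(1 + 3306)*(-262))/(-4508) = (-15655 + (⅓)*(-58)*(-57)*3307*(-262))*(-1/4508) = (-15655 - 954810268)*(-1/4508) = -954825923*(-1/4508) = 954825923/4508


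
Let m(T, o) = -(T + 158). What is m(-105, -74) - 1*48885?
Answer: -48938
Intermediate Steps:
m(T, o) = -158 - T (m(T, o) = -(158 + T) = -158 - T)
m(-105, -74) - 1*48885 = (-158 - 1*(-105)) - 1*48885 = (-158 + 105) - 48885 = -53 - 48885 = -48938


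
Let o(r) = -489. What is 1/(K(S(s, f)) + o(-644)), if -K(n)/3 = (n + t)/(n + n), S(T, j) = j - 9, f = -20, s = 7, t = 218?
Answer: -58/27795 ≈ -0.0020867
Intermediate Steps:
S(T, j) = -9 + j
K(n) = -3*(218 + n)/(2*n) (K(n) = -3*(n + 218)/(n + n) = -3*(218 + n)/(2*n))
1/(K(S(s, f)) + o(-644)) = 1/((-3/2 - 327/(-9 - 20)) - 489) = 1/((-3/2 - 327/(-29)) - 489) = 1/((-3/2 - 327*(-1/29)) - 489) = 1/((-3/2 + 327/29) - 489) = 1/(567/58 - 489) = 1/(-27795/58) = -58/27795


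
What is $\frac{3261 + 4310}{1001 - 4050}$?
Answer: $- \frac{7571}{3049} \approx -2.4831$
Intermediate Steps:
$\frac{3261 + 4310}{1001 - 4050} = \frac{7571}{-3049} = 7571 \left(- \frac{1}{3049}\right) = - \frac{7571}{3049}$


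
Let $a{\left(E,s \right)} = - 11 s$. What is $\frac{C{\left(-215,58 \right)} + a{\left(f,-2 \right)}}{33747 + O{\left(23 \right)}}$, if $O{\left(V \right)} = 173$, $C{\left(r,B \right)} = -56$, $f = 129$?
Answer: $- \frac{17}{16960} \approx -0.0010024$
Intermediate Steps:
$\frac{C{\left(-215,58 \right)} + a{\left(f,-2 \right)}}{33747 + O{\left(23 \right)}} = \frac{-56 - -22}{33747 + 173} = \frac{-56 + 22}{33920} = \left(-34\right) \frac{1}{33920} = - \frac{17}{16960}$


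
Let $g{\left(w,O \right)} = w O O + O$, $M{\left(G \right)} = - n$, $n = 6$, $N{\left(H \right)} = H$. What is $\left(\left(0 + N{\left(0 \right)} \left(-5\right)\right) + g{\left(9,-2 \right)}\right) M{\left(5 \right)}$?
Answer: $-204$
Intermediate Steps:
$M{\left(G \right)} = -6$ ($M{\left(G \right)} = \left(-1\right) 6 = -6$)
$g{\left(w,O \right)} = O + w O^{2}$ ($g{\left(w,O \right)} = O w O + O = w O^{2} + O = O + w O^{2}$)
$\left(\left(0 + N{\left(0 \right)} \left(-5\right)\right) + g{\left(9,-2 \right)}\right) M{\left(5 \right)} = \left(\left(0 + 0 \left(-5\right)\right) - 2 \left(1 - 18\right)\right) \left(-6\right) = \left(\left(0 + 0\right) - 2 \left(1 - 18\right)\right) \left(-6\right) = \left(0 - -34\right) \left(-6\right) = \left(0 + 34\right) \left(-6\right) = 34 \left(-6\right) = -204$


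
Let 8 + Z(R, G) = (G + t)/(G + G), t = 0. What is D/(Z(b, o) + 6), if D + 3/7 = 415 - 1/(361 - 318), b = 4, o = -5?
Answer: -83186/301 ≈ -276.37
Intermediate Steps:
Z(R, G) = -15/2 (Z(R, G) = -8 + (G + 0)/(G + G) = -8 + G/((2*G)) = -8 + G*(1/(2*G)) = -8 + 1/2 = -15/2)
D = 124779/301 (D = -3/7 + (415 - 1/(361 - 318)) = -3/7 + (415 - 1/43) = -3/7 + 17844/43 = 124779/301 ≈ 414.55)
D/(Z(b, o) + 6) = (124779/301)/(-15/2 + 6) = (124779/301)/(-3/2) = -2/3*124779/301 = -83186/301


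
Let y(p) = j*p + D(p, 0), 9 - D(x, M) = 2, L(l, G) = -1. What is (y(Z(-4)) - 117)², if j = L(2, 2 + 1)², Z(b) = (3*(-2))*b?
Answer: 7396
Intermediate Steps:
Z(b) = -6*b
D(x, M) = 7 (D(x, M) = 9 - 1*2 = 9 - 2 = 7)
j = 1 (j = (-1)² = 1)
y(p) = 7 + p (y(p) = 1*p + 7 = p + 7 = 7 + p)
(y(Z(-4)) - 117)² = ((7 - 6*(-4)) - 117)² = ((7 + 24) - 117)² = (31 - 117)² = (-86)² = 7396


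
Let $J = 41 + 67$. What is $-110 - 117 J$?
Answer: $-12746$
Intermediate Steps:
$J = 108$
$-110 - 117 J = -110 - 12636 = -12746$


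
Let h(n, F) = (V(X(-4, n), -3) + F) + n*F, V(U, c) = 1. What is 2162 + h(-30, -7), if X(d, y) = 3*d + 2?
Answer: 2366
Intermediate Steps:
X(d, y) = 2 + 3*d
h(n, F) = 1 + F + F*n (h(n, F) = (1 + F) + n*F = (1 + F) + F*n = 1 + F + F*n)
2162 + h(-30, -7) = 2162 + (1 - 7 - 7*(-30)) = 2162 + (1 - 7 + 210) = 2162 + 204 = 2366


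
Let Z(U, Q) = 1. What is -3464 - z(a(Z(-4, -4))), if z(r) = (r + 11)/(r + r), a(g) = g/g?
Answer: -3470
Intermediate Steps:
a(g) = 1
z(r) = (11 + r)/(2*r) (z(r) = (11 + r)/((2*r)) = (11 + r)*(1/(2*r)) = (11 + r)/(2*r))
-3464 - z(a(Z(-4, -4))) = -3464 - (11 + 1)/(2*1) = -3464 - 12/2 = -3464 - 1*6 = -3464 - 6 = -3470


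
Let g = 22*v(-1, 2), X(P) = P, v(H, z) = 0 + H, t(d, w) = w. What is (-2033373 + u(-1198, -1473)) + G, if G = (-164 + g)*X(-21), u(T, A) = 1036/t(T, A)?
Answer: -2989405927/1473 ≈ -2.0295e+6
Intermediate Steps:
v(H, z) = H
u(T, A) = 1036/A
g = -22 (g = 22*(-1) = -22)
G = 3906 (G = (-164 - 22)*(-21) = -186*(-21) = 3906)
(-2033373 + u(-1198, -1473)) + G = (-2033373 + 1036/(-1473)) + 3906 = (-2033373 + 1036*(-1/1473)) + 3906 = (-2033373 - 1036/1473) + 3906 = -2995159465/1473 + 3906 = -2989405927/1473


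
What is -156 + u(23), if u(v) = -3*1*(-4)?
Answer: -144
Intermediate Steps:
u(v) = 12 (u(v) = -3*(-4) = 12)
-156 + u(23) = -156 + 12 = -144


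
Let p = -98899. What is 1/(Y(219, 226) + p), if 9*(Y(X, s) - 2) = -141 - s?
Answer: -9/890440 ≈ -1.0107e-5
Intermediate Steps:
Y(X, s) = -41/3 - s/9 (Y(X, s) = 2 + (-141 - s)/9 = 2 + (-47/3 - s/9) = -41/3 - s/9)
1/(Y(219, 226) + p) = 1/((-41/3 - ⅑*226) - 98899) = 1/((-41/3 - 226/9) - 98899) = 1/(-349/9 - 98899) = 1/(-890440/9) = -9/890440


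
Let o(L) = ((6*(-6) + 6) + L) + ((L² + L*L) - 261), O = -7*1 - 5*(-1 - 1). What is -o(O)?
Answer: 270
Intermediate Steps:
O = 3 (O = -7 - 5*(-2) = -7 + 10 = 3)
o(L) = -291 + L + 2*L² (o(L) = ((-36 + 6) + L) + ((L² + L²) - 261) = (-30 + L) + (2*L² - 261) = (-30 + L) + (-261 + 2*L²) = -291 + L + 2*L²)
-o(O) = -(-291 + 3 + 2*3²) = -(-291 + 3 + 2*9) = -(-291 + 3 + 18) = -1*(-270) = 270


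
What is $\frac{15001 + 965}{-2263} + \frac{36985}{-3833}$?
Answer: $- \frac{144894733}{8674079} \approx -16.704$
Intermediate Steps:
$\frac{15001 + 965}{-2263} + \frac{36985}{-3833} = 15966 \left(- \frac{1}{2263}\right) + 36985 \left(- \frac{1}{3833}\right) = - \frac{15966}{2263} - \frac{36985}{3833} = - \frac{144894733}{8674079}$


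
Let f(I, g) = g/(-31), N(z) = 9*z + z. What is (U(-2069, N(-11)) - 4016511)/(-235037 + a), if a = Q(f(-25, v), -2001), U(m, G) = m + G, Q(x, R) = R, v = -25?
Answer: 2009345/118519 ≈ 16.954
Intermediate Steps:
N(z) = 10*z
f(I, g) = -g/31 (f(I, g) = g*(-1/31) = -g/31)
U(m, G) = G + m
a = -2001
(U(-2069, N(-11)) - 4016511)/(-235037 + a) = ((10*(-11) - 2069) - 4016511)/(-235037 - 2001) = ((-110 - 2069) - 4016511)/(-237038) = (-2179 - 4016511)*(-1/237038) = -4018690*(-1/237038) = 2009345/118519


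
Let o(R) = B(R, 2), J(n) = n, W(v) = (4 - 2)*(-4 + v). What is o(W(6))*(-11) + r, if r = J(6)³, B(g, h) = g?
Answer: 172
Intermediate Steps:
W(v) = -8 + 2*v (W(v) = 2*(-4 + v) = -8 + 2*v)
o(R) = R
r = 216 (r = 6³ = 216)
o(W(6))*(-11) + r = (-8 + 2*6)*(-11) + 216 = (-8 + 12)*(-11) + 216 = 4*(-11) + 216 = -44 + 216 = 172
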